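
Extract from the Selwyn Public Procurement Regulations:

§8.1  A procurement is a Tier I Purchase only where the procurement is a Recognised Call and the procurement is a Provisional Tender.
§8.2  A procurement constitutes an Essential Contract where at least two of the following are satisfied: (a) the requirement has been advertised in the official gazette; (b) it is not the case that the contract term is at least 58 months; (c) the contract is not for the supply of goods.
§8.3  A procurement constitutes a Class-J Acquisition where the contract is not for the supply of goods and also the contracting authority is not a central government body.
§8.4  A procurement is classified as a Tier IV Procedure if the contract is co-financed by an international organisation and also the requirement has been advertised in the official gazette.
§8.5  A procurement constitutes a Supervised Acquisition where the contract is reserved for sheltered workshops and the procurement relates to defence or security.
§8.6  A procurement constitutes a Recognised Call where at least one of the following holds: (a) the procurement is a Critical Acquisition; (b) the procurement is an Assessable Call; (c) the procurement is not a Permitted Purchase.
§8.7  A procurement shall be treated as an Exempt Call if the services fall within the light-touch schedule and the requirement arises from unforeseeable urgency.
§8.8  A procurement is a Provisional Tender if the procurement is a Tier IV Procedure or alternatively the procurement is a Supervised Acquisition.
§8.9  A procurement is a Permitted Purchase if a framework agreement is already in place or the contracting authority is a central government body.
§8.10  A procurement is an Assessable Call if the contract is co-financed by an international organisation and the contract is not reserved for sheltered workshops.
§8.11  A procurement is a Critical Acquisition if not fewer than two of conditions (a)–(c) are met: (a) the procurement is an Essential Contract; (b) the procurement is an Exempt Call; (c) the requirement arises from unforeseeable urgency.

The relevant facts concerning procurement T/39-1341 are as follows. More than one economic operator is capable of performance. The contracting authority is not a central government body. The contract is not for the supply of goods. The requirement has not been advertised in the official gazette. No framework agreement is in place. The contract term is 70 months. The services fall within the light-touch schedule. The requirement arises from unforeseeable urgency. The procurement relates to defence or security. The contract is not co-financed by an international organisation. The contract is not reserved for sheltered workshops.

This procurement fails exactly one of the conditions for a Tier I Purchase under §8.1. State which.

§8.2 — Essential Contract: the requirement has been advertised in the official gazette? no; contract term: 70 months ≥ 58 months? yes, so negated condition no; the contract is not for the supply of goods? yes — 1 of 3 hold (need ≥2) → not satisfied.
§8.7 — Exempt Call: [the services fall within the light-touch schedule? yes] AND [the requirement arises from unforeseeable urgency? yes] → satisfied.
§8.11 — Critical Acquisition: Essential Contract (§8.2)? no; Exempt Call (§8.7)? yes; the requirement arises from unforeseeable urgency? yes — 2 of 3 hold (need ≥2) → satisfied.
§8.10 — Assessable Call: [the contract is co-financed by an international organisation? no] AND [the contract is not reserved for sheltered workshops? yes] → not satisfied.
§8.9 — Permitted Purchase: [a framework agreement is already in place? no] OR [the contracting authority is a central government body? no] → not satisfied.
§8.6 — Recognised Call: [Critical Acquisition (§8.11)? yes] OR [Assessable Call (§8.10)? no] OR [not a Permitted Purchase (§8.9)? yes] → satisfied.
§8.4 — Tier IV Procedure: [the contract is co-financed by an international organisation? no] AND [the requirement has been advertised in the official gazette? no] → not satisfied.
§8.5 — Supervised Acquisition: [the contract is reserved for sheltered workshops? no] AND [the procurement relates to defence or security? yes] → not satisfied.
§8.8 — Provisional Tender: [Tier IV Procedure (§8.4)? no] OR [Supervised Acquisition (§8.5)? no] → not satisfied.
§8.1 — Tier I Purchase: [Recognised Call (§8.6)? yes] AND [Provisional Tender (§8.8)? no] → not satisfied.

Provisional Tender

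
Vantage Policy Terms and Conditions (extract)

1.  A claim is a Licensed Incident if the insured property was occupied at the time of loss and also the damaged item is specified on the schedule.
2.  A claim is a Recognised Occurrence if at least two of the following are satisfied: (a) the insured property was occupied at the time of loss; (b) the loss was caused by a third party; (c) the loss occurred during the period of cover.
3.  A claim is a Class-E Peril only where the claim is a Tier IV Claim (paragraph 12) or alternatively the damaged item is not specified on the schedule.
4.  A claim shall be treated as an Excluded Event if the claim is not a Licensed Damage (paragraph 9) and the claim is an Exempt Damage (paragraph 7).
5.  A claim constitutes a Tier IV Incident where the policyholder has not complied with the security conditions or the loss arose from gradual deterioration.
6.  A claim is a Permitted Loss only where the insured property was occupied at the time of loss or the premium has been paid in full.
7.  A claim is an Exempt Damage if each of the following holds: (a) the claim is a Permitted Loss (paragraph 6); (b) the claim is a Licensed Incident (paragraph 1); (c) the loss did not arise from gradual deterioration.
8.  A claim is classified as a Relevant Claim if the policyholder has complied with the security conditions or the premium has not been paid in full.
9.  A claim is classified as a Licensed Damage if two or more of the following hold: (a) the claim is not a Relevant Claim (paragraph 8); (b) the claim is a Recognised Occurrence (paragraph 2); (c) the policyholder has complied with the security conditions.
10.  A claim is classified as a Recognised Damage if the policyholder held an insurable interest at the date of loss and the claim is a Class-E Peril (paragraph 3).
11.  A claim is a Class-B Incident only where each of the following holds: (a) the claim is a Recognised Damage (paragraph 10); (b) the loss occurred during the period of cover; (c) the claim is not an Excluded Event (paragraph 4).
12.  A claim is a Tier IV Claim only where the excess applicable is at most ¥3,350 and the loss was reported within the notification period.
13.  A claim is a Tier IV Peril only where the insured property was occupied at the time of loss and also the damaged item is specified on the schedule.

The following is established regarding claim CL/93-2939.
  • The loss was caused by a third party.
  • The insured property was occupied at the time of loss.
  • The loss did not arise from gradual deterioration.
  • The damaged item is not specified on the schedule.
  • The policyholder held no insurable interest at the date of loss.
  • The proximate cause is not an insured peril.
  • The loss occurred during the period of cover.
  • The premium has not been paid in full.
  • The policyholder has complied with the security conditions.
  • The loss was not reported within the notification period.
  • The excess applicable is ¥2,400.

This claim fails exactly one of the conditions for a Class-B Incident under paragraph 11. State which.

paragraph 12 — Tier IV Claim: [excess applicable: ¥2,400 ≤ ¥3,350? yes] AND [the loss was reported within the notification period? no] → not satisfied.
paragraph 3 — Class-E Peril: [Tier IV Claim (paragraph 12)? no] OR [the damaged item is not specified on the schedule? yes] → satisfied.
paragraph 10 — Recognised Damage: [the policyholder held an insurable interest at the date of loss? no] AND [Class-E Peril (paragraph 3)? yes] → not satisfied.
paragraph 8 — Relevant Claim: [the policyholder has complied with the security conditions? yes] OR [the premium has not been paid in full? yes] → satisfied.
paragraph 2 — Recognised Occurrence: the insured property was occupied at the time of loss? yes; the loss was caused by a third party? yes; the loss occurred during the period of cover? yes — 3 of 3 hold (need ≥2) → satisfied.
paragraph 9 — Licensed Damage: not a Relevant Claim (paragraph 8)? no; Recognised Occurrence (paragraph 2)? yes; the policyholder has complied with the security conditions? yes — 2 of 3 hold (need ≥2) → satisfied.
paragraph 6 — Permitted Loss: [the insured property was occupied at the time of loss? yes] OR [the premium has been paid in full? no] → satisfied.
paragraph 1 — Licensed Incident: [the insured property was occupied at the time of loss? yes] AND [the damaged item is specified on the schedule? no] → not satisfied.
paragraph 7 — Exempt Damage: [Permitted Loss (paragraph 6)? yes] AND [Licensed Incident (paragraph 1)? no] AND [the loss did not arise from gradual deterioration? yes] → not satisfied.
paragraph 4 — Excluded Event: [not a Licensed Damage (paragraph 9)? no] AND [Exempt Damage (paragraph 7)? no] → not satisfied.
paragraph 11 — Class-B Incident: [Recognised Damage (paragraph 10)? no] AND [the loss occurred during the period of cover? yes] AND [not an Excluded Event (paragraph 4)? yes] → not satisfied.

Recognised Damage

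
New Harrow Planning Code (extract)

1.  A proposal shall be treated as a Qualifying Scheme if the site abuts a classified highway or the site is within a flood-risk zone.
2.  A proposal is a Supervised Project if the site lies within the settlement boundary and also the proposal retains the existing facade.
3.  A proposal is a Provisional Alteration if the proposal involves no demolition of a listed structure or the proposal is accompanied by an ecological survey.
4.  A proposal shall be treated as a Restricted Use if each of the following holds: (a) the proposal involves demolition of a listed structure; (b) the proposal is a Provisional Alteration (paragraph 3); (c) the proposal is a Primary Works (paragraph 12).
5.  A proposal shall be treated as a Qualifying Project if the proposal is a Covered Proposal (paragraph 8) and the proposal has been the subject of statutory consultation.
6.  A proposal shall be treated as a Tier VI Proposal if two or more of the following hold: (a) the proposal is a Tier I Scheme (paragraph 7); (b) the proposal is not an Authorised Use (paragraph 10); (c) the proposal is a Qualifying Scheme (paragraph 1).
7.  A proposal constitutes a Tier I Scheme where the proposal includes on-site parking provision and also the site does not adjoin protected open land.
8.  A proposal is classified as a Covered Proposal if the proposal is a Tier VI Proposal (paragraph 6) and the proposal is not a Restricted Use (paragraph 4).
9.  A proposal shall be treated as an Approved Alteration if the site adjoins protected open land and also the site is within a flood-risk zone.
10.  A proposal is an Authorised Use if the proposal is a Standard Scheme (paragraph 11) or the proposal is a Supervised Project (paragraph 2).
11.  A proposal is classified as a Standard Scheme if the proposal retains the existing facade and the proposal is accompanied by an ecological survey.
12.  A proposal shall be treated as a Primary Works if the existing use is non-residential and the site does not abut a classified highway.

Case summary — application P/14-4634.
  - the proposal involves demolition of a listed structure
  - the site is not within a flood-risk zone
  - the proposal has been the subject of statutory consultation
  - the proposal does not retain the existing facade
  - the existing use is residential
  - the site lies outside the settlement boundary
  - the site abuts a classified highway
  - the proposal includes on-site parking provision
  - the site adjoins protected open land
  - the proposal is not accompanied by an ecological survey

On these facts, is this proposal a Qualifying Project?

Under paragraph 7: the proposal includes on-site parking provision? yes; and the site does not adjoin protected open land? no. So the proposal is not a Tier I Scheme.
Under paragraph 11: the proposal retains the existing facade? no; and the proposal is accompanied by an ecological survey? no. So the proposal is not a Standard Scheme.
Under paragraph 2: the site lies within the settlement boundary? no; and the proposal retains the existing facade? no. So the proposal is not a Supervised Project.
Under paragraph 10: Standard Scheme (paragraph 11)? no; or Supervised Project (paragraph 2)? no. So the proposal is not an Authorised Use.
Under paragraph 1: the site abuts a classified highway? yes; or the site is within a flood-risk zone? no. So the proposal is a Qualifying Scheme.
Under paragraph 6: Tier I Scheme (paragraph 7)? no; not an Authorised Use (paragraph 10)? yes; Qualifying Scheme (paragraph 1)? yes — 2 of 3 hold (need ≥2) → satisfied.
Under paragraph 3: the proposal involves no demolition of a listed structure? no; or the proposal is accompanied by an ecological survey? no. So the proposal is not a Provisional Alteration.
Under paragraph 12: the existing use is non-residential? no; and the site does not abut a classified highway? no. So the proposal is not a Primary Works.
Under paragraph 4: the proposal involves demolition of a listed structure? yes; and Provisional Alteration (paragraph 3)? no; and Primary Works (paragraph 12)? no. So the proposal is not a Restricted Use.
Under paragraph 8: Tier VI Proposal (paragraph 6)? yes; and not a Restricted Use (paragraph 4)? yes. So the proposal is a Covered Proposal.
Under paragraph 5: Covered Proposal (paragraph 8)? yes; and the proposal has been the subject of statutory consultation? yes. So the proposal is a Qualifying Project.

Yes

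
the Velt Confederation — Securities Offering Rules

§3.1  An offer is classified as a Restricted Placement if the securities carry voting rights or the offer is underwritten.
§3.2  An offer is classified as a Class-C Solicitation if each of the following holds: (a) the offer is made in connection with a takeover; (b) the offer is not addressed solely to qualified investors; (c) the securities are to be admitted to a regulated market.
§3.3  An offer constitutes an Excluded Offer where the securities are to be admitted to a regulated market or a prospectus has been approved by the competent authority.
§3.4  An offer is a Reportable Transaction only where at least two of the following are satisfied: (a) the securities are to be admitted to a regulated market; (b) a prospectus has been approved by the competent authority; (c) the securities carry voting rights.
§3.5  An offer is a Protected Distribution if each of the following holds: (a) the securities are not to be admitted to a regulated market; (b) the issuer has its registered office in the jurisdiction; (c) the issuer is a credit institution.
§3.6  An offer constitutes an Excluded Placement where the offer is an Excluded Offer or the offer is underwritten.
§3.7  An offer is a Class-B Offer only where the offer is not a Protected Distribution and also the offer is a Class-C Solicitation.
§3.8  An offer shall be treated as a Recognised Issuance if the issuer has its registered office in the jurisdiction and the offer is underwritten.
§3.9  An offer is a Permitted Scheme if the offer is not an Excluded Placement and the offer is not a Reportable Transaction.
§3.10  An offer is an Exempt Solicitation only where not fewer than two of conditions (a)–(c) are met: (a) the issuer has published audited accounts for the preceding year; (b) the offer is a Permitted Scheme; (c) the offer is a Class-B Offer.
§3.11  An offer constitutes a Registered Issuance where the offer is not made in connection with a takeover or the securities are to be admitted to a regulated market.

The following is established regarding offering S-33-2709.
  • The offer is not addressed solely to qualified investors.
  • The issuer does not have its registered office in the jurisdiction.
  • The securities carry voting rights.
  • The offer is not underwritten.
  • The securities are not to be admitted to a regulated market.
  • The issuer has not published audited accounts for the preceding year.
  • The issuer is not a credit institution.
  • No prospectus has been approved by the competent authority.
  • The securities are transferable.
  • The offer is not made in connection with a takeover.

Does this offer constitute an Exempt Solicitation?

Under §3.3: the securities are to be admitted to a regulated market? no; or a prospectus has been approved by the competent authority? no. So the offer is not an Excluded Offer.
Under §3.6: Excluded Offer (§3.3)? no; or the offer is underwritten? no. So the offer is not an Excluded Placement.
Under §3.4: the securities are to be admitted to a regulated market? no; a prospectus has been approved by the competent authority? no; the securities carry voting rights? yes — 1 of 3 hold (need ≥2) → not satisfied.
Under §3.9: not an Excluded Placement (§3.6)? yes; and not a Reportable Transaction (§3.4)? yes. So the offer is a Permitted Scheme.
Under §3.5: the securities are not to be admitted to a regulated market? yes; and the issuer has its registered office in the jurisdiction? no; and the issuer is a credit institution? no. So the offer is not a Protected Distribution.
Under §3.2: the offer is made in connection with a takeover? no; and the offer is not addressed solely to qualified investors? yes; and the securities are to be admitted to a regulated market? no. So the offer is not a Class-C Solicitation.
Under §3.7: not a Protected Distribution (§3.5)? yes; and Class-C Solicitation (§3.2)? no. So the offer is not a Class-B Offer.
Under §3.10: the issuer has published audited accounts for the preceding year? no; Permitted Scheme (§3.9)? yes; Class-B Offer (§3.7)? no — 1 of 3 hold (need ≥2) → not satisfied.

No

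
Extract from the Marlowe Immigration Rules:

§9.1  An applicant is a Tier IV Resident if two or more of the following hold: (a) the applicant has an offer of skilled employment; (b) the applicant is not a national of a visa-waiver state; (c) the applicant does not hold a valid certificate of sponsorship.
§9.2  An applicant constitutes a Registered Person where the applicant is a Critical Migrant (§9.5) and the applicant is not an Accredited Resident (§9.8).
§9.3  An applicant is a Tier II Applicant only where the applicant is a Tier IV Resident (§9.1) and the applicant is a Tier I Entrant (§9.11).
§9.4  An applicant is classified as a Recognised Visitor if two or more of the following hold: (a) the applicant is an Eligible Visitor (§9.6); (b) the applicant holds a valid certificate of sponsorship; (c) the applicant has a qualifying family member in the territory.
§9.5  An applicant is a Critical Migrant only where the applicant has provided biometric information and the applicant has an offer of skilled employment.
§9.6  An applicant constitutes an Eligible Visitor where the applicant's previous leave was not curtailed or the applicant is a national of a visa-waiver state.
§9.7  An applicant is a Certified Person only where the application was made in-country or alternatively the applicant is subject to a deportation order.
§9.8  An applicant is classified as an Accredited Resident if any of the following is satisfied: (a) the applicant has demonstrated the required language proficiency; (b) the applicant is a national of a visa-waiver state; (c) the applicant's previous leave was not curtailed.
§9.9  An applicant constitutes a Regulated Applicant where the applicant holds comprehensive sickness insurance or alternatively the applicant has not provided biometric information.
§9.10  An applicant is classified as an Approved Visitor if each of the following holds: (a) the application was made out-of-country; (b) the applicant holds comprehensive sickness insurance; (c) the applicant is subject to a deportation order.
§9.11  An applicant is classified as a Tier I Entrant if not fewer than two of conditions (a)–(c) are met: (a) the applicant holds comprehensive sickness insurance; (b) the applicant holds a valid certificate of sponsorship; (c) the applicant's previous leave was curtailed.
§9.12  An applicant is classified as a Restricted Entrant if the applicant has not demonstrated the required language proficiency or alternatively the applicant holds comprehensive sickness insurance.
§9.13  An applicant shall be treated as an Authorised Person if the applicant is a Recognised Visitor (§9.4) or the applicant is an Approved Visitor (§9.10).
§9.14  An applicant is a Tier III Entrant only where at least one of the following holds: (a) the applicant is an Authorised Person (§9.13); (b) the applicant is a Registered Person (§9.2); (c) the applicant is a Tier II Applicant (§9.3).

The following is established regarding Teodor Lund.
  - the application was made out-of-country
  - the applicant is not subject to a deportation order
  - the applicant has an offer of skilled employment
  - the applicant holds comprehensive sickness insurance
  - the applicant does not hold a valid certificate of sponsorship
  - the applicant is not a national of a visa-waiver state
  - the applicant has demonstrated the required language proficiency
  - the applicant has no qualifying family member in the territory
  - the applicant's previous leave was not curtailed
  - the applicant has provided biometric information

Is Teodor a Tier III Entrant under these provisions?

§9.6 — Eligible Visitor: [the applicant's previous leave was not curtailed? yes] OR [the applicant is a national of a visa-waiver state? no] → satisfied.
§9.4 — Recognised Visitor: Eligible Visitor (§9.6)? yes; the applicant holds a valid certificate of sponsorship? no; the applicant has a qualifying family member in the territory? no — 1 of 3 hold (need ≥2) → not satisfied.
§9.10 — Approved Visitor: [the application was made out-of-country? yes] AND [the applicant holds comprehensive sickness insurance? yes] AND [the applicant is subject to a deportation order? no] → not satisfied.
§9.13 — Authorised Person: [Recognised Visitor (§9.4)? no] OR [Approved Visitor (§9.10)? no] → not satisfied.
§9.5 — Critical Migrant: [the applicant has provided biometric information? yes] AND [the applicant has an offer of skilled employment? yes] → satisfied.
§9.8 — Accredited Resident: [the applicant has demonstrated the required language proficiency? yes] OR [the applicant is a national of a visa-waiver state? no] OR [the applicant's previous leave was not curtailed? yes] → satisfied.
§9.2 — Registered Person: [Critical Migrant (§9.5)? yes] AND [not an Accredited Resident (§9.8)? no] → not satisfied.
§9.1 — Tier IV Resident: the applicant has an offer of skilled employment? yes; the applicant is not a national of a visa-waiver state? yes; the applicant does not hold a valid certificate of sponsorship? yes — 3 of 3 hold (need ≥2) → satisfied.
§9.11 — Tier I Entrant: the applicant holds comprehensive sickness insurance? yes; the applicant holds a valid certificate of sponsorship? no; the applicant's previous leave was curtailed? no — 1 of 3 hold (need ≥2) → not satisfied.
§9.3 — Tier II Applicant: [Tier IV Resident (§9.1)? yes] AND [Tier I Entrant (§9.11)? no] → not satisfied.
§9.14 — Tier III Entrant: [Authorised Person (§9.13)? no] OR [Registered Person (§9.2)? no] OR [Tier II Applicant (§9.3)? no] → not satisfied.

No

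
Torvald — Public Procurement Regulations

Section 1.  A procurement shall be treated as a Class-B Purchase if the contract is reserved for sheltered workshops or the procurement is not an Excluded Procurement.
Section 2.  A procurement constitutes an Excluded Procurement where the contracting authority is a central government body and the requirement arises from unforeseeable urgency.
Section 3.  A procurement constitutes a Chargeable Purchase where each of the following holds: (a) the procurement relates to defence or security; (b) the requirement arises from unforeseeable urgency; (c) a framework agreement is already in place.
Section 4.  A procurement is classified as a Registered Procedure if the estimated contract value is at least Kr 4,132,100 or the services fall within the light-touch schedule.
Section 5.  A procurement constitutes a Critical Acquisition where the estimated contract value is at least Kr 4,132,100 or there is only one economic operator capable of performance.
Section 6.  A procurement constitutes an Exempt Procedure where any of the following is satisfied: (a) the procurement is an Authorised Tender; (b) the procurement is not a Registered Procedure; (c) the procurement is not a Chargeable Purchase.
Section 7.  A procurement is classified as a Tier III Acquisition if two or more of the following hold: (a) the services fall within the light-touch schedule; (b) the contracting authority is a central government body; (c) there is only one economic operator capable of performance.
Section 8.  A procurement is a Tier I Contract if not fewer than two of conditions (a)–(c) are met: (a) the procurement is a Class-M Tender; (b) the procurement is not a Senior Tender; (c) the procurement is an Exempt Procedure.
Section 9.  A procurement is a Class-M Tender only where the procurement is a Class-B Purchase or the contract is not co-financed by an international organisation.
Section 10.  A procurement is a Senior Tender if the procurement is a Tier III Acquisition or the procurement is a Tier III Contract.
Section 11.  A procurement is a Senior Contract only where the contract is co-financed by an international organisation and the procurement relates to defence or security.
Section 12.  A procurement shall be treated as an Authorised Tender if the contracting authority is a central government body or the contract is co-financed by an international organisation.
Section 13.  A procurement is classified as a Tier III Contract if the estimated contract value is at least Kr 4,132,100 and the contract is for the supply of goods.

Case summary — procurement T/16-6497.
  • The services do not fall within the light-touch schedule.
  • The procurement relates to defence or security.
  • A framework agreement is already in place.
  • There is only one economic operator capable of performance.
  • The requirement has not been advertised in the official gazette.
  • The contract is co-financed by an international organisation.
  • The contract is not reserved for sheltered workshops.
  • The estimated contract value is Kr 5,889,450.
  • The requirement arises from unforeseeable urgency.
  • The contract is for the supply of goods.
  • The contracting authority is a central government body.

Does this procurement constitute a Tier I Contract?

No

Under section 2: the contracting authority is a central government body? yes; and the requirement arises from unforeseeable urgency? yes. So the procurement is an Excluded Procurement.
Under section 1: the contract is reserved for sheltered workshops? no; or not an Excluded Procurement (section 2)? no. So the procurement is not a Class-B Purchase.
Under section 9: Class-B Purchase (section 1)? no; or the contract is not co-financed by an international organisation? no. So the procurement is not a Class-M Tender.
Under section 7: the services fall within the light-touch schedule? no; the contracting authority is a central government body? yes; there is only one economic operator capable of performance? yes — 2 of 3 hold (need ≥2) → satisfied.
Under section 13: estimated contract value: Kr 5,889,450 ≥ Kr 4,132,100? yes; and the contract is for the supply of goods? yes. So the procurement is a Tier III Contract.
Under section 10: Tier III Acquisition (section 7)? yes; or Tier III Contract (section 13)? yes. So the procurement is a Senior Tender.
Under section 12: the contracting authority is a central government body? yes; or the contract is co-financed by an international organisation? yes. So the procurement is an Authorised Tender.
Under section 4: estimated contract value: Kr 5,889,450 ≥ Kr 4,132,100? yes; or the services fall within the light-touch schedule? no. So the procurement is a Registered Procedure.
Under section 3: the procurement relates to defence or security? yes; and the requirement arises from unforeseeable urgency? yes; and a framework agreement is already in place? yes. So the procurement is a Chargeable Purchase.
Under section 6: Authorised Tender (section 12)? yes; or not a Registered Procedure (section 4)? no; or not a Chargeable Purchase (section 3)? no. So the procurement is an Exempt Procedure.
Under section 8: Class-M Tender (section 9)? no; not a Senior Tender (section 10)? no; Exempt Procedure (section 6)? yes — 1 of 3 hold (need ≥2) → not satisfied.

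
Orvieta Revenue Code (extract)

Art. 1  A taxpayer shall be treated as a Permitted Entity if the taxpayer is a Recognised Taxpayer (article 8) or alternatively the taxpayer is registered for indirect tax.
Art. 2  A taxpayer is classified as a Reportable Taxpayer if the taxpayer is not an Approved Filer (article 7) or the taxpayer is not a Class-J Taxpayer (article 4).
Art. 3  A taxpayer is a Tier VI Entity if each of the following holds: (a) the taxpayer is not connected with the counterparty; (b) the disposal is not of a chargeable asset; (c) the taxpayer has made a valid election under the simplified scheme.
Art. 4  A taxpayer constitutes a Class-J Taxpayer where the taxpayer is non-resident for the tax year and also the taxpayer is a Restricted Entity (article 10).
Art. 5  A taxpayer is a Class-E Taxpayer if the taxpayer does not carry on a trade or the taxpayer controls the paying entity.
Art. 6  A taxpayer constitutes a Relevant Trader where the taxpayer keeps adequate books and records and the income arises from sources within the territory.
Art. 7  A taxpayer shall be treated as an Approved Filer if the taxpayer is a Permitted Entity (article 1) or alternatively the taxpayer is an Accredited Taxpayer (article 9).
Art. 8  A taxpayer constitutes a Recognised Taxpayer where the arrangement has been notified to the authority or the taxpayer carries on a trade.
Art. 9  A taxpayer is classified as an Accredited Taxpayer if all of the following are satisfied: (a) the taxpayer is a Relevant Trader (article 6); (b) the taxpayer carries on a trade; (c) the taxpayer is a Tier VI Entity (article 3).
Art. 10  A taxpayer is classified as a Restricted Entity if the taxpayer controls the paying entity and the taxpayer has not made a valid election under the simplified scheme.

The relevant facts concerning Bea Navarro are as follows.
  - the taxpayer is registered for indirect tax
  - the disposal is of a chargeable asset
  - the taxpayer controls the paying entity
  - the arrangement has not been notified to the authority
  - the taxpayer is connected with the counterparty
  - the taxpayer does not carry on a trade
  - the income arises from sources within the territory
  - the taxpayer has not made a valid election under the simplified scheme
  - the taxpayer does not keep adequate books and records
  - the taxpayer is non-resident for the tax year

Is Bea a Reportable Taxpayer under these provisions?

No

article 8 — Recognised Taxpayer: [the arrangement has been notified to the authority? no] OR [the taxpayer carries on a trade? no] → not satisfied.
article 1 — Permitted Entity: [Recognised Taxpayer (article 8)? no] OR [the taxpayer is registered for indirect tax? yes] → satisfied.
article 6 — Relevant Trader: [the taxpayer keeps adequate books and records? no] AND [the income arises from sources within the territory? yes] → not satisfied.
article 3 — Tier VI Entity: [the taxpayer is not connected with the counterparty? no] AND [the disposal is not of a chargeable asset? no] AND [the taxpayer has made a valid election under the simplified scheme? no] → not satisfied.
article 9 — Accredited Taxpayer: [Relevant Trader (article 6)? no] AND [the taxpayer carries on a trade? no] AND [Tier VI Entity (article 3)? no] → not satisfied.
article 7 — Approved Filer: [Permitted Entity (article 1)? yes] OR [Accredited Taxpayer (article 9)? no] → satisfied.
article 10 — Restricted Entity: [the taxpayer controls the paying entity? yes] AND [the taxpayer has not made a valid election under the simplified scheme? yes] → satisfied.
article 4 — Class-J Taxpayer: [the taxpayer is non-resident for the tax year? yes] AND [Restricted Entity (article 10)? yes] → satisfied.
article 2 — Reportable Taxpayer: [not an Approved Filer (article 7)? no] OR [not a Class-J Taxpayer (article 4)? no] → not satisfied.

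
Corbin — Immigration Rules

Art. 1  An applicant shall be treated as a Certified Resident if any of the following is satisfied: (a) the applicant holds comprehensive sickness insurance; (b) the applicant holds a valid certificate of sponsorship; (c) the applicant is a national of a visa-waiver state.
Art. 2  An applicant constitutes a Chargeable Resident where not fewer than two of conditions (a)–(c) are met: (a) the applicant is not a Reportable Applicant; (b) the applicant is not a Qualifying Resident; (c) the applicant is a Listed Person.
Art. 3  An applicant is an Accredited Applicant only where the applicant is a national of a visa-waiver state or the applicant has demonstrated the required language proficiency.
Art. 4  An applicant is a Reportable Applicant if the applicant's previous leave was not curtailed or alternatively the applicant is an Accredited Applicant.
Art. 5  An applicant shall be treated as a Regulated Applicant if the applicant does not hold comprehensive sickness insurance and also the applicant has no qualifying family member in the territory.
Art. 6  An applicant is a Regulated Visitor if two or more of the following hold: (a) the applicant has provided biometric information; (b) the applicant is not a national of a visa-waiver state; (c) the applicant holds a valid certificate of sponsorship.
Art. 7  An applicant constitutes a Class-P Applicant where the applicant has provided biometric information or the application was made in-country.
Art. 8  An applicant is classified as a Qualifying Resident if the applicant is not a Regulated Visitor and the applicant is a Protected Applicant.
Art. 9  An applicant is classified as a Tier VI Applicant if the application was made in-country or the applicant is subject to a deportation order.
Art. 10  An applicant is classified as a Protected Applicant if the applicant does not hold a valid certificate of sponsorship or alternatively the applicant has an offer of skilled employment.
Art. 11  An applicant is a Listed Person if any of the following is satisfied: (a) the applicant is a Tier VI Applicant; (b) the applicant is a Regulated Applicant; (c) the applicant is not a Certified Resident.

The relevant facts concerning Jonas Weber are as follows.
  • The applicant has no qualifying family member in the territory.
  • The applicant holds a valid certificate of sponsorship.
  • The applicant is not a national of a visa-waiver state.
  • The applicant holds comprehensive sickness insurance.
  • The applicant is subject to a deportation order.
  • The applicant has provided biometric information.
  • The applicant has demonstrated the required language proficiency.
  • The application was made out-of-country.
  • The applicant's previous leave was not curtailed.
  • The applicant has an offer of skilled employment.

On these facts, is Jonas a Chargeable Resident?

Under article 3: the applicant is a national of a visa-waiver state? no; or the applicant has demonstrated the required language proficiency? yes. So the applicant is an Accredited Applicant.
Under article 4: the applicant's previous leave was not curtailed? yes; or Accredited Applicant (article 3)? yes. So the applicant is a Reportable Applicant.
Under article 6: the applicant has provided biometric information? yes; the applicant is not a national of a visa-waiver state? yes; the applicant holds a valid certificate of sponsorship? yes — 3 of 3 hold (need ≥2) → satisfied.
Under article 10: the applicant does not hold a valid certificate of sponsorship? no; or the applicant has an offer of skilled employment? yes. So the applicant is a Protected Applicant.
Under article 8: not a Regulated Visitor (article 6)? no; and Protected Applicant (article 10)? yes. So the applicant is not a Qualifying Resident.
Under article 9: the application was made in-country? no; or the applicant is subject to a deportation order? yes. So the applicant is a Tier VI Applicant.
Under article 5: the applicant does not hold comprehensive sickness insurance? no; and the applicant has no qualifying family member in the territory? yes. So the applicant is not a Regulated Applicant.
Under article 1: the applicant holds comprehensive sickness insurance? yes; or the applicant holds a valid certificate of sponsorship? yes; or the applicant is a national of a visa-waiver state? no. So the applicant is a Certified Resident.
Under article 11: Tier VI Applicant (article 9)? yes; or Regulated Applicant (article 5)? no; or not a Certified Resident (article 1)? no. So the applicant is a Listed Person.
Under article 2: not a Reportable Applicant (article 4)? no; not a Qualifying Resident (article 8)? yes; Listed Person (article 11)? yes — 2 of 3 hold (need ≥2) → satisfied.

Yes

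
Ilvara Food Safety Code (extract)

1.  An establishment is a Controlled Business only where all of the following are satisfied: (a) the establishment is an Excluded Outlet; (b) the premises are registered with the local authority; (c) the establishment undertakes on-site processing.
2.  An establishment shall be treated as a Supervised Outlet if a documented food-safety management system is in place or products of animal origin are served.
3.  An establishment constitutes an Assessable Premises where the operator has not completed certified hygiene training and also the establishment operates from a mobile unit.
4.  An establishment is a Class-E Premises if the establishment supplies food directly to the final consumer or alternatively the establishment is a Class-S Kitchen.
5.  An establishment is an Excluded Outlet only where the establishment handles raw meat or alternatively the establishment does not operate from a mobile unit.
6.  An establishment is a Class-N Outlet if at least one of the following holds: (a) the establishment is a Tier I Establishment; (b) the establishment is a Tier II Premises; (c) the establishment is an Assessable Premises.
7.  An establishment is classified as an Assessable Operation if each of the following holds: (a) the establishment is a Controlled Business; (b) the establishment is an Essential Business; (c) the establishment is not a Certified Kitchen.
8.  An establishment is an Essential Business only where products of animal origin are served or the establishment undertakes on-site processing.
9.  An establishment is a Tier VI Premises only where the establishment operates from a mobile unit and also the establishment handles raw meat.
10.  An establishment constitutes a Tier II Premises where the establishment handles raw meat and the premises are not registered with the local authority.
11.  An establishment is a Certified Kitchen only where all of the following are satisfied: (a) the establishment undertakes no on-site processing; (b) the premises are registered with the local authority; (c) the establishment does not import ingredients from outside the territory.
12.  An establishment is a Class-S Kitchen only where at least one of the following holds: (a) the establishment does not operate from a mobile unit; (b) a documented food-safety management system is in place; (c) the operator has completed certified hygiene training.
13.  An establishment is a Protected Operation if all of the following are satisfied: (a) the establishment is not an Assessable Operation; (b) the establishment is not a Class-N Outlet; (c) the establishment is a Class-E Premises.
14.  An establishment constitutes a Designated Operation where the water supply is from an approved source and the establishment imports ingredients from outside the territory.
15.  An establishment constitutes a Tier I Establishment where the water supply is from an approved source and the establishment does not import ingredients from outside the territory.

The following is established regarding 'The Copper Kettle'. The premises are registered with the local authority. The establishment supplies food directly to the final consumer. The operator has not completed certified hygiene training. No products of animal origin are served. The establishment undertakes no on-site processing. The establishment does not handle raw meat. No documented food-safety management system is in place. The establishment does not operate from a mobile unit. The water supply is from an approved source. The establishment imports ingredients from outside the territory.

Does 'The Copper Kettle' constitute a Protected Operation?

Under paragraph 5: the establishment handles raw meat? no; or the establishment does not operate from a mobile unit? yes. So the establishment is an Excluded Outlet.
Under paragraph 1: Excluded Outlet (paragraph 5)? yes; and the premises are registered with the local authority? yes; and the establishment undertakes on-site processing? no. So the establishment is not a Controlled Business.
Under paragraph 8: products of animal origin are served? no; or the establishment undertakes on-site processing? no. So the establishment is not an Essential Business.
Under paragraph 11: the establishment undertakes no on-site processing? yes; and the premises are registered with the local authority? yes; and the establishment does not import ingredients from outside the territory? no. So the establishment is not a Certified Kitchen.
Under paragraph 7: Controlled Business (paragraph 1)? no; and Essential Business (paragraph 8)? no; and not a Certified Kitchen (paragraph 11)? yes. So the establishment is not an Assessable Operation.
Under paragraph 15: the water supply is from an approved source? yes; and the establishment does not import ingredients from outside the territory? no. So the establishment is not a Tier I Establishment.
Under paragraph 10: the establishment handles raw meat? no; and the premises are not registered with the local authority? no. So the establishment is not a Tier II Premises.
Under paragraph 3: the operator has not completed certified hygiene training? yes; and the establishment operates from a mobile unit? no. So the establishment is not an Assessable Premises.
Under paragraph 6: Tier I Establishment (paragraph 15)? no; or Tier II Premises (paragraph 10)? no; or Assessable Premises (paragraph 3)? no. So the establishment is not a Class-N Outlet.
Under paragraph 12: the establishment does not operate from a mobile unit? yes; or a documented food-safety management system is in place? no; or the operator has completed certified hygiene training? no. So the establishment is a Class-S Kitchen.
Under paragraph 4: the establishment supplies food directly to the final consumer? yes; or Class-S Kitchen (paragraph 12)? yes. So the establishment is a Class-E Premises.
Under paragraph 13: not an Assessable Operation (paragraph 7)? yes; and not a Class-N Outlet (paragraph 6)? yes; and Class-E Premises (paragraph 4)? yes. So the establishment is a Protected Operation.

Yes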